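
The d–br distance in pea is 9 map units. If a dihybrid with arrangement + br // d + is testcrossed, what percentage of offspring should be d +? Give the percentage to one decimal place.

45.5%

A map distance of 9 map units corresponds to a recombination frequency of 0.090.
The F1 is + br / d +, so d + is a parental gamete class with expected frequency (1 − r)/2 = 0.910/2 = 0.4550.
That is 0.4550 = 45.5% of the progeny.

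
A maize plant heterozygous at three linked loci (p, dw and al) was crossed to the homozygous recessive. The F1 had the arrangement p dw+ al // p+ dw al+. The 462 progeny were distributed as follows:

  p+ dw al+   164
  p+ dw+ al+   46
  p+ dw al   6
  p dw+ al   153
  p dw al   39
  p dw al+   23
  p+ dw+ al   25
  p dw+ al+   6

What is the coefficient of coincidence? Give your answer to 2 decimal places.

The two rarest classes, p dw+ al+ and p+ dw al, are the double crossovers. Comparing them with the parentals, only the al allele has switched, so al is the middle locus and the order is p – al – dw.
p–al: (48 + 12)/462 = 0.1299; al–dw: (85 + 12)/462 = 0.2100.
Expected DCO frequency = 0.1299 × 0.2100 ≈ 0.02728; observed = 12/462 ≈ 0.02597.
Coefficient of coincidence = 0.02597/0.02728 ≈ 0.95.

0.95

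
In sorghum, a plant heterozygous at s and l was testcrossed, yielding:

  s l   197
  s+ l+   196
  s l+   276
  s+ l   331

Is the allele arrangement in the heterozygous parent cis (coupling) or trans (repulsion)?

The two most frequent classes are s+ l (331) and s l+ (276); these are the parental (non-recombinant) types.
So the F1 carried s+ l on one chromosome and s l+ on the other — the recessive alleles are on opposite chromosomes (trans / repulsion).

trans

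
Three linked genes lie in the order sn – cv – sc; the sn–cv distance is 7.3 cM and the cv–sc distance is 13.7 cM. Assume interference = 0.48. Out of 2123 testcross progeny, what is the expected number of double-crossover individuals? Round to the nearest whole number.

11

Map distances give recombination frequencies of 0.073 and 0.137 for the two intervals.
With interference 0.48 (so coincidence = 0.52), expected double-crossover frequency = 0.073 × 0.137 × 0.52 = 0.00520.
Expected number = 0.00520 × 2123 = 11.04 ≈ 11.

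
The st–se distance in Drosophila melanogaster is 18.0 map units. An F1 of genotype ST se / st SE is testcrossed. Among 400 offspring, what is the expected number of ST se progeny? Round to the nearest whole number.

A map distance of 18.0 map units corresponds to a recombination frequency of 0.180.
The F1 is ST se / st SE, so ST se is a parental gamete class with expected frequency (1 − r)/2 = 0.820/2 = 0.4100.
Expected number = 0.4100 × 400 = 164.00 ≈ 164.

164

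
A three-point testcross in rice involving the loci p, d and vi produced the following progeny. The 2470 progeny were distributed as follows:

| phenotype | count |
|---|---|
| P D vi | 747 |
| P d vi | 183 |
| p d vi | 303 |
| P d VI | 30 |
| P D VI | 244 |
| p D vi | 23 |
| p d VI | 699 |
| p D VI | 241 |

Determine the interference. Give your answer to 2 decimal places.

The two most frequent reciprocal classes, P D vi and p d VI, are the parental types, so the F1 was P D vi / p d VI.
The two rarest classes, p D vi and P d VI, are the double crossovers. Comparing them with the parentals, only the p allele has switched, so p is the middle locus and the order is d – p – vi.
d–p: (424 + 53)/2470 = 0.1931; p–vi: (547 + 53)/2470 = 0.2429.
Expected DCO frequency = 0.1931 × 0.2429 ≈ 0.04690; observed = 53/2470 ≈ 0.02146.
Coefficient of coincidence = 0.02146/0.04690 ≈ 0.46; interference = 1 − 0.46 = 0.54.

0.54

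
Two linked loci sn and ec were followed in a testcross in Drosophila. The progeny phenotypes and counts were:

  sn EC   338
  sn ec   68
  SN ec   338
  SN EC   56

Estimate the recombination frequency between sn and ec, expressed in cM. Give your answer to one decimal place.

The two most frequent classes, SN ec (338) and sn EC (338), are the parental types, so the F1 was SN ec / sn EC.
The recombinant classes are SN EC and sn ec: 56 + 68 = 124.
Recombination frequency = 124/800 = 0.1550 ≈ 15.5%, i.e. 15.5 cM.

15.5 cM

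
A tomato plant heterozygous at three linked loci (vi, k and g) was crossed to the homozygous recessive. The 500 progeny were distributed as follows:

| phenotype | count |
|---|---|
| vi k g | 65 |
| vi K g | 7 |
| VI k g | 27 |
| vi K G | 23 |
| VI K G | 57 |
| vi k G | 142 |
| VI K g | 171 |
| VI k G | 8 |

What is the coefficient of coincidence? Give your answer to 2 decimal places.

The two most frequent reciprocal classes, VI K g and vi k G, are the parental types, so the F1 was VI K g / vi k G.
The two rarest classes, vi K g and VI k G, are the double crossovers. Comparing them with the parentals, only the vi allele has switched, so vi is the middle locus and the order is g – vi – k.
g–vi: (122 + 15)/500 = 0.2740; vi–k: (50 + 15)/500 = 0.1300.
Expected DCO frequency = 0.2740 × 0.1300 ≈ 0.03562; observed = 15/500 ≈ 0.03000.
Coefficient of coincidence = 0.03000/0.03562 ≈ 0.84.

0.84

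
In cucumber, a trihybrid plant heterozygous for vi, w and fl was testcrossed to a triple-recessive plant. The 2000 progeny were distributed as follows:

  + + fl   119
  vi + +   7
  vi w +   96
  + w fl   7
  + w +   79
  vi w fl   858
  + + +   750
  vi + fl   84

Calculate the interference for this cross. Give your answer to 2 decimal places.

The two most frequent reciprocal classes, + + + and vi w fl, are the parental types, so the F1 was + + + / vi w fl.
The two rarest classes, vi + + and + w fl, are the double crossovers. Comparing them with the parentals, only the vi allele has switched, so vi is the middle locus and the order is fl – vi – w.
fl–vi: (215 + 14)/2000 = 0.1145; vi–w: (163 + 14)/2000 = 0.0885.
Expected DCO frequency = 0.1145 × 0.0885 ≈ 0.01013; observed = 14/2000 ≈ 0.00700.
Coefficient of coincidence = 0.00700/0.01013 ≈ 0.69; interference = 1 − 0.69 = 0.31.

0.31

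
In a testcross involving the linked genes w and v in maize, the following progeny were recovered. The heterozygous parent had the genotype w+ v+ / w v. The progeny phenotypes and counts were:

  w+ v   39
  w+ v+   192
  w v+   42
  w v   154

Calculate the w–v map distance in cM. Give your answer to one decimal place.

19.0 cM

The recombinant classes are w+ v and w v+: 39 + 42 = 81.
Recombination frequency = 81/427 = 0.1897 ≈ 19.0%, i.e. 19.0 cM.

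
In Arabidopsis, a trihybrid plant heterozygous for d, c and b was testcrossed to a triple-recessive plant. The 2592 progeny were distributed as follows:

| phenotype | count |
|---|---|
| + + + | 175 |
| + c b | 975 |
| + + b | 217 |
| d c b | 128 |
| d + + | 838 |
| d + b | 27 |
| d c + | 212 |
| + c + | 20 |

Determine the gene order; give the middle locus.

The two most frequent reciprocal classes, + c b and d + +, are the parental types, so the F1 was + c b / d + +.
The two rarest classes, + c + and d + b, are the double crossovers. Comparing them with the parentals, only the b allele has switched, so b is the middle locus and the order is c – b – d.

b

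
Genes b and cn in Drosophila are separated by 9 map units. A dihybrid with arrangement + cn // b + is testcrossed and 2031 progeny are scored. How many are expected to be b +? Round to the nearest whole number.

924

A map distance of 9 map units corresponds to a recombination frequency of 0.090.
The F1 is + cn / b +, so b + is a parental gamete class with expected frequency (1 − r)/2 = 0.910/2 = 0.4550.
Expected number = 0.4550 × 2031 = 924.11 ≈ 924.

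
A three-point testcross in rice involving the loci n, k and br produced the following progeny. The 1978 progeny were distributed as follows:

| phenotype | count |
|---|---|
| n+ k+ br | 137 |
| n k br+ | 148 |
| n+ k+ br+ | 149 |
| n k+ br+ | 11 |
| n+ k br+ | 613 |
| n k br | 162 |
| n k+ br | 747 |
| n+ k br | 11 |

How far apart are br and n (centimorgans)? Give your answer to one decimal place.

The two most frequent reciprocal classes, n k+ br and n+ k br+, are the parental types, so the F1 was n k+ br / n+ k br+.
The two rarest classes, n k+ br+ and n+ k br, are the double crossovers. Comparing them with the parentals, only the br allele has switched, so br is the middle locus and the order is k – br – n.
Crossovers in the br–n interval produce the single-crossover classes n+ k+ br and n k br+ (137 + 148 = 285) plus the double crossovers (22).
RF(br–n) = (285 + 22) / 1978 = 307/1978 = 0.1552 → 15.5 centimorgans.

15.5 centimorgans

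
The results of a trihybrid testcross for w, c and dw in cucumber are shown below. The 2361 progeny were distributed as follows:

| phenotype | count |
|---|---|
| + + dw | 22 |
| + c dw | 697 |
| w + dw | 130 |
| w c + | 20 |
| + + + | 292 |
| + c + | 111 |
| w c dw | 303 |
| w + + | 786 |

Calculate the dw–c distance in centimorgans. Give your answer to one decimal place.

12.0 centimorgans

The two most frequent reciprocal classes, + c dw and w + +, are the parental types, so the F1 was + c dw / w + +.
The two rarest classes, + + dw and w c +, are the double crossovers. Comparing them with the parentals, only the c allele has switched, so c is the middle locus and the order is dw – c – w.
Crossovers in the dw–c interval produce the single-crossover classes + c + and w + dw (111 + 130 = 241) plus the double crossovers (42).
RF(dw–c) = (241 + 42) / 2361 = 283/2361 = 0.1199 → 12.0 centimorgans.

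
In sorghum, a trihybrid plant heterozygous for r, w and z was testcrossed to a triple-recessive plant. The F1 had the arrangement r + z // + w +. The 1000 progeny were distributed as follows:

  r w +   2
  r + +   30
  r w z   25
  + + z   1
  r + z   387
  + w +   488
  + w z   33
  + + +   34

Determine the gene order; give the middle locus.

The two rarest classes, + + z and r w +, are the double crossovers. Comparing them with the parentals, only the r allele has switched, so r is the middle locus and the order is z – r – w.

r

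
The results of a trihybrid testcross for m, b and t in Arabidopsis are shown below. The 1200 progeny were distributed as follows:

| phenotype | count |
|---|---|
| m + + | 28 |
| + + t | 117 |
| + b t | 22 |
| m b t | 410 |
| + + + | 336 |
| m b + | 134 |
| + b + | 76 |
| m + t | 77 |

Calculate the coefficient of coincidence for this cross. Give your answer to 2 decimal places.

0.98

The two most frequent reciprocal classes, + + + and m b t, are the parental types, so the F1 was + + + / m b t.
The two rarest classes, m + + and + b t, are the double crossovers. Comparing them with the parentals, only the m allele has switched, so m is the middle locus and the order is t – m – b.
t–m: (251 + 50)/1200 = 0.2508; m–b: (153 + 50)/1200 = 0.1692.
Expected DCO frequency = 0.2508 × 0.1692 ≈ 0.04244; observed = 50/1200 ≈ 0.04167.
Coefficient of coincidence = 0.04167/0.04244 ≈ 0.98.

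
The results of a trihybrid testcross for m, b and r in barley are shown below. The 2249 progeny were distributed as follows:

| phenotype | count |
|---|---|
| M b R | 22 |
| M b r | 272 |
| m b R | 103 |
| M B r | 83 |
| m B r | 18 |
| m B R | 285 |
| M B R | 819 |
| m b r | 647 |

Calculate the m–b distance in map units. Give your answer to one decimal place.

The two most frequent reciprocal classes, m b r and M B R, are the parental types, so the F1 was m b r / M B R.
The two rarest classes, m B r and M b R, are the double crossovers. Comparing them with the parentals, only the b allele has switched, so b is the middle locus and the order is r – b – m.
Crossovers in the b–m interval produce the single-crossover classes M b r and m B R (272 + 285 = 557) plus the double crossovers (40).
RF(b–m) = (557 + 40) / 2249 = 597/2249 = 0.2655 → 26.5 map units.

26.5 map units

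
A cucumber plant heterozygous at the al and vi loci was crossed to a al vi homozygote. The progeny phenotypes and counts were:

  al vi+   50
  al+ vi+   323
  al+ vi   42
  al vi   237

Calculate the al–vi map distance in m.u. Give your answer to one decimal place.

The two most frequent classes, al+ vi+ (323) and al vi (237), are the parental types, so the F1 was al+ vi+ / al vi.
The recombinant classes are al+ vi and al vi+: 42 + 50 = 92.
Recombination frequency = 92/652 = 0.1411 ≈ 14.1%, i.e. 14.1 m.u.

14.1 m.u.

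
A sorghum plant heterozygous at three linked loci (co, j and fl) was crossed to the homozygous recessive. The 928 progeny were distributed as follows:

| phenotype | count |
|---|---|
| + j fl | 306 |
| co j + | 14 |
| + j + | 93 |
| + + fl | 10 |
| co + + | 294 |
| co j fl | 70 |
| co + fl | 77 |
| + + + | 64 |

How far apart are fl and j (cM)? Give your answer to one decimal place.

The two most frequent reciprocal classes, co + + and + j fl, are the parental types, so the F1 was co + + / + j fl.
The two rarest classes, co j + and + + fl, are the double crossovers. Comparing them with the parentals, only the j allele has switched, so j is the middle locus and the order is fl – j – co.
Crossovers in the fl–j interval produce the single-crossover classes co + fl and + j + (77 + 93 = 170) plus the double crossovers (24).
RF(fl–j) = (170 + 24) / 928 = 194/928 = 0.2091 → 20.9 cM.

20.9 cM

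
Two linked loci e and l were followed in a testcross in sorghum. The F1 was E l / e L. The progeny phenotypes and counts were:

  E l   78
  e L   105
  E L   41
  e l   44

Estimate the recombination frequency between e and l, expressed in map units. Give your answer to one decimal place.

31.7 map units

The recombinant classes are E L and e l: 41 + 44 = 85.
Recombination frequency = 85/268 = 0.3172 ≈ 31.7%, i.e. 31.7 map units.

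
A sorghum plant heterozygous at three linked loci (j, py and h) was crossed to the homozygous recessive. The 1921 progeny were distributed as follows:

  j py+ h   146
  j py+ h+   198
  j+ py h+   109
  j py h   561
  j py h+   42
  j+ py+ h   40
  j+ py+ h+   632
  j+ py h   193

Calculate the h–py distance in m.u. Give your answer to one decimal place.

17.5 m.u.

The two most frequent reciprocal classes, j+ py+ h+ and j py h, are the parental types, so the F1 was j+ py+ h+ / j py h.
The two rarest classes, j+ py+ h and j py h+, are the double crossovers. Comparing them with the parentals, only the h allele has switched, so h is the middle locus and the order is j – h – py.
Crossovers in the h–py interval produce the single-crossover classes j+ py h+ and j py+ h (109 + 146 = 255) plus the double crossovers (82).
RF(h–py) = (255 + 82) / 1921 = 337/1921 = 0.1754 → 17.5 m.u.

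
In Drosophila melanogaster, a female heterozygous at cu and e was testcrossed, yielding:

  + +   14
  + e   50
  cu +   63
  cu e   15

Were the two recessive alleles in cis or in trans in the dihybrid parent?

The two most frequent classes are + e (50) and cu + (63); these are the parental (non-recombinant) types.
So the F1 carried + e on one chromosome and cu + on the other — the recessive alleles are on opposite chromosomes (trans / repulsion).

trans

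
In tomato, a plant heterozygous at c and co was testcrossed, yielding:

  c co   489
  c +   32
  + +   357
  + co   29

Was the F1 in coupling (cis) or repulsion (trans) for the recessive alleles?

The two most frequent classes are + + (357) and c co (489); these are the parental (non-recombinant) types.
So the F1 carried + + on one chromosome and c co on the other — the recessive alleles are on the same chromosome (cis / coupling).

cis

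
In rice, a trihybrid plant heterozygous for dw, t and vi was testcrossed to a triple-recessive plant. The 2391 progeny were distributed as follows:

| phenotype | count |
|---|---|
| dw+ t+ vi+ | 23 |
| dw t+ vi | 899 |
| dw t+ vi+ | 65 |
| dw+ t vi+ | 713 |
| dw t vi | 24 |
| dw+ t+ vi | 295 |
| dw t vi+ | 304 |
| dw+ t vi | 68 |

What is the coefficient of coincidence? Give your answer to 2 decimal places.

The two most frequent reciprocal classes, dw+ t vi+ and dw t+ vi, are the parental types, so the F1 was dw+ t vi+ / dw t+ vi.
The two rarest classes, dw+ t+ vi+ and dw t vi, are the double crossovers. Comparing them with the parentals, only the t allele has switched, so t is the middle locus and the order is vi – t – dw.
vi–t: (133 + 47)/2391 = 0.0753; t–dw: (599 + 47)/2391 = 0.2702.
Expected DCO frequency = 0.0753 × 0.2702 ≈ 0.02035; observed = 47/2391 ≈ 0.01966.
Coefficient of coincidence = 0.01966/0.02035 ≈ 0.97.

0.97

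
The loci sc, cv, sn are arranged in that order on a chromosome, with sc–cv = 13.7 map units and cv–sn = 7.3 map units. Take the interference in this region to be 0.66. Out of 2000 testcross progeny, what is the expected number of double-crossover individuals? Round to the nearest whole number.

7

Map distances give recombination frequencies of 0.137 and 0.073 for the two intervals.
With interference 0.66 (so coincidence = 0.34), expected double-crossover frequency = 0.137 × 0.073 × 0.34 = 0.00340.
Expected number = 0.00340 × 2000 = 6.80 ≈ 7.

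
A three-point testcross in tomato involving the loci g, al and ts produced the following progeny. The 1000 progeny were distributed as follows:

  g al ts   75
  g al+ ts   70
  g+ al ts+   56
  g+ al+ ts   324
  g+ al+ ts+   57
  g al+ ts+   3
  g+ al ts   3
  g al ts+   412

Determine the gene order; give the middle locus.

The two most frequent reciprocal classes, g al ts+ and g+ al+ ts, are the parental types, so the F1 was g al ts+ / g+ al+ ts.
The two rarest classes, g al+ ts+ and g+ al ts, are the double crossovers. Comparing them with the parentals, only the al allele has switched, so al is the middle locus and the order is ts – al – g.

al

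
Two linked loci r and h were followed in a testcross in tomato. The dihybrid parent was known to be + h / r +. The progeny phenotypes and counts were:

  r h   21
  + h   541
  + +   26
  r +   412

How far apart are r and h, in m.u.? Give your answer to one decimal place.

The recombinant classes are + + and r h: 26 + 21 = 47.
Recombination frequency = 47/1000 = 0.0470 ≈ 4.7%, i.e. 4.7 m.u.

4.7 m.u.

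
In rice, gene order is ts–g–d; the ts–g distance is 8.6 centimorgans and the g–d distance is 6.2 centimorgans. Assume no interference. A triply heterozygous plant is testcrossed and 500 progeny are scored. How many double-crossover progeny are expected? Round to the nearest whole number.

Map distances give recombination frequencies of 0.086 and 0.062 for the two intervals.
With no interference, expected double-crossover frequency = 0.086 × 0.062 = 0.00533.
Expected number = 0.00533 × 500 = 2.67 ≈ 3.

3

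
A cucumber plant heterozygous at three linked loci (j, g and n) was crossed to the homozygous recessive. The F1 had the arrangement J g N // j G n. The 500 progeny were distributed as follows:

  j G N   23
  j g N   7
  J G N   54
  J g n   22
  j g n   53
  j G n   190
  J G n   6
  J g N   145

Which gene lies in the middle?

j

The two rarest classes, j g N and J G n, are the double crossovers. Comparing them with the parentals, only the j allele has switched, so j is the middle locus and the order is g – j – n.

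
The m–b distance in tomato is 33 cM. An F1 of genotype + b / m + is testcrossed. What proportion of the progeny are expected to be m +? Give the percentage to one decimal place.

A map distance of 33 cM corresponds to a recombination frequency of 0.330.
The F1 is + b / m +, so m + is a parental gamete class with expected frequency (1 − r)/2 = 0.670/2 = 0.3350.
That is 0.3350 = 33.5% of the progeny.

33.5%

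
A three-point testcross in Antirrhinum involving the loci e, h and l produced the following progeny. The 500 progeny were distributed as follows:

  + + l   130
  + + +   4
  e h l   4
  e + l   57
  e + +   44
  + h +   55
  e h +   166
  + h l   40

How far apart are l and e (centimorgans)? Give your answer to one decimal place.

The two most frequent reciprocal classes, e h + and + + l, are the parental types, so the F1 was e h + / + + l.
The two rarest classes, e h l and + + +, are the double crossovers. Comparing them with the parentals, only the l allele has switched, so l is the middle locus and the order is h – l – e.
Crossovers in the l–e interval produce the single-crossover classes + h + and e + l (55 + 57 = 112) plus the double crossovers (8).
RF(l–e) = (112 + 8) / 500 = 120/500 = 0.2400 → 24.0 centimorgans.

24.0 centimorgans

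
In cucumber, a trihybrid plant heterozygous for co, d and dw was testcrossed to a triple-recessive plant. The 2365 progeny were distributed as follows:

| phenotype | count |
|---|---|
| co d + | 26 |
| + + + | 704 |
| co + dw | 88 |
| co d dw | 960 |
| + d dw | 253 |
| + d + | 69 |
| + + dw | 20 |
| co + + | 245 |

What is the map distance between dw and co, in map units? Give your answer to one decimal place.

The two most frequent reciprocal classes, + + + and co d dw, are the parental types, so the F1 was + + + / co d dw.
The two rarest classes, + + dw and co d +, are the double crossovers. Comparing them with the parentals, only the dw allele has switched, so dw is the middle locus and the order is co – dw – d.
Crossovers in the co–dw interval produce the single-crossover classes co + + and + d dw (245 + 253 = 498) plus the double crossovers (46).
RF(co–dw) = (498 + 46) / 2365 = 544/2365 = 0.2300 → 23.0 map units.

23.0 map units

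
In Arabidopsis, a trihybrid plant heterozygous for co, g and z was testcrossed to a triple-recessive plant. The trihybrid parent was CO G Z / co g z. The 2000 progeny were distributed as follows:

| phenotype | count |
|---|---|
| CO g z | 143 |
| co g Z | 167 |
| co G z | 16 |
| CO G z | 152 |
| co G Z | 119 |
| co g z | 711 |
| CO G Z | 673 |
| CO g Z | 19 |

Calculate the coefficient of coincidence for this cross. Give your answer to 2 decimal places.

The two rarest classes, CO g Z and co G z, are the double crossovers. Comparing them with the parentals, only the g allele has switched, so g is the middle locus and the order is co – g – z.
co–g: (262 + 35)/2000 = 0.1485; g–z: (319 + 35)/2000 = 0.1770.
Expected DCO frequency = 0.1485 × 0.1770 ≈ 0.02628; observed = 35/2000 ≈ 0.01750.
Coefficient of coincidence = 0.01750/0.02628 ≈ 0.67.

0.67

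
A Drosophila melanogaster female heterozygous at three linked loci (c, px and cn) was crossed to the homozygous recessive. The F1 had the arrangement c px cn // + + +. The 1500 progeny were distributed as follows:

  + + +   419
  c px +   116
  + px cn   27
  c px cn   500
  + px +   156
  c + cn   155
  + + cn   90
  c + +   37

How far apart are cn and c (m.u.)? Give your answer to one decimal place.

18.0 m.u.

The two rarest classes, + px cn and c + +, are the double crossovers. Comparing them with the parentals, only the c allele has switched, so c is the middle locus and the order is cn – c – px.
Crossovers in the cn–c interval produce the single-crossover classes c px + and + + cn (116 + 90 = 206) plus the double crossovers (64).
RF(cn–c) = (206 + 64) / 1500 = 270/1500 = 0.1800 → 18.0 m.u.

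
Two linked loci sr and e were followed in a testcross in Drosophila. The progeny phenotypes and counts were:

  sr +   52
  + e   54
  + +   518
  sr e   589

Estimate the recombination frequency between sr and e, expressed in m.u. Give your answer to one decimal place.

The two most frequent classes, + + (518) and sr e (589), are the parental types, so the F1 was + + / sr e.
The recombinant classes are + e and sr +: 54 + 52 = 106.
Recombination frequency = 106/1213 = 0.0874 ≈ 8.7%, i.e. 8.7 m.u.

8.7 m.u.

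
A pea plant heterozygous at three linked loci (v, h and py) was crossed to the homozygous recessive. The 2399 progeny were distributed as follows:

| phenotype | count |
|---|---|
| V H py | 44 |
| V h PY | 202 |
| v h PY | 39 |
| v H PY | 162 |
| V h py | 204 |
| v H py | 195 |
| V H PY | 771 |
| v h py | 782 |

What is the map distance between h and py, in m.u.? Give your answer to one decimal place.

20.0 m.u.

The two most frequent reciprocal classes, V H PY and v h py, are the parental types, so the F1 was V H PY / v h py.
The two rarest classes, V H py and v h PY, are the double crossovers. Comparing them with the parentals, only the py allele has switched, so py is the middle locus and the order is v – py – h.
Crossovers in the py–h interval produce the single-crossover classes V h PY and v H py (202 + 195 = 397) plus the double crossovers (83).
RF(py–h) = (397 + 83) / 2399 = 480/2399 = 0.2001 → 20.0 m.u.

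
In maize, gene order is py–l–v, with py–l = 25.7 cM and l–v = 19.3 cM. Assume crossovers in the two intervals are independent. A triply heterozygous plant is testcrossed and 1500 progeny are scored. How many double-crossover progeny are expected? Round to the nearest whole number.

Map distances give recombination frequencies of 0.257 and 0.193 for the two intervals.
With no interference, expected double-crossover frequency = 0.257 × 0.193 = 0.04960.
Expected number = 0.04960 × 1500 = 74.40 ≈ 74.

74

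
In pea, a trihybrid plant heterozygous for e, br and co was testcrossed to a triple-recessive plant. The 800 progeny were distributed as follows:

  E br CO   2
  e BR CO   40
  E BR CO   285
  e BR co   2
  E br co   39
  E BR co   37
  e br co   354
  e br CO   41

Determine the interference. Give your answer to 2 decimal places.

The two most frequent reciprocal classes, E BR CO and e br co, are the parental types, so the F1 was E BR CO / e br co.
The two rarest classes, E br CO and e BR co, are the double crossovers. Comparing them with the parentals, only the br allele has switched, so br is the middle locus and the order is e – br – co.
e–br: (79 + 4)/800 = 0.1037; br–co: (78 + 4)/800 = 0.1025.
Expected DCO frequency = 0.1037 × 0.1025 ≈ 0.01063; observed = 4/800 ≈ 0.00500.
Coefficient of coincidence = 0.00500/0.01063 ≈ 0.47; interference = 1 − 0.47 = 0.53.

0.53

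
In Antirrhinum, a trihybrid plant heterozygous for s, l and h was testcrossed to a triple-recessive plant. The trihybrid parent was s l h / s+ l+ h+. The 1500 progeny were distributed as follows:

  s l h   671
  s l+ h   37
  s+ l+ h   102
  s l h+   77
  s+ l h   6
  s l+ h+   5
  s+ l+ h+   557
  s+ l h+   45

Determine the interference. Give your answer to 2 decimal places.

The two rarest classes, s+ l h and s l+ h+, are the double crossovers. Comparing them with the parentals, only the s allele has switched, so s is the middle locus and the order is h – s – l.
h–s: (179 + 11)/1500 = 0.1267; s–l: (82 + 11)/1500 = 0.0620.
Expected DCO frequency = 0.1267 × 0.0620 ≈ 0.00786; observed = 11/1500 ≈ 0.00733.
Coefficient of coincidence = 0.00733/0.00786 ≈ 0.93; interference = 1 − 0.93 = 0.07.

0.07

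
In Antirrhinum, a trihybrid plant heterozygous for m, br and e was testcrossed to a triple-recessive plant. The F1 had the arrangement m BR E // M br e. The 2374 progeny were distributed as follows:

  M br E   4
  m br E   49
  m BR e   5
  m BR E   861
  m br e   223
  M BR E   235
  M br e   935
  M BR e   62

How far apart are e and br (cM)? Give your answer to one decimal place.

The two rarest classes, m BR e and M br E, are the double crossovers. Comparing them with the parentals, only the e allele has switched, so e is the middle locus and the order is br – e – m.
Crossovers in the br–e interval produce the single-crossover classes m br E and M BR e (49 + 62 = 111) plus the double crossovers (9).
RF(br–e) = (111 + 9) / 2374 = 120/2374 = 0.0505 → 5.1 cM.

5.1 cM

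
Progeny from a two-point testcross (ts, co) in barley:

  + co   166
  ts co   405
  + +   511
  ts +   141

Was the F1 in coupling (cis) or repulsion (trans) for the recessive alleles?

The two most frequent classes are + + (511) and ts co (405); these are the parental (non-recombinant) types.
So the F1 carried + + on one chromosome and ts co on the other — the recessive alleles are on the same chromosome (cis / coupling).

cis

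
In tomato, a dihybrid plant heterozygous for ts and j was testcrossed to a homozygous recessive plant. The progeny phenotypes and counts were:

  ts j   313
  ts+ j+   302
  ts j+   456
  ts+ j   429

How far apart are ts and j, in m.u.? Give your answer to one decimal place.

41.0 m.u.

The two most frequent classes, ts+ j (429) and ts j+ (456), are the parental types, so the F1 was ts+ j / ts j+.
The recombinant classes are ts+ j+ and ts j: 302 + 313 = 615.
Recombination frequency = 615/1500 = 0.4100 ≈ 41.0%, i.e. 41.0 m.u.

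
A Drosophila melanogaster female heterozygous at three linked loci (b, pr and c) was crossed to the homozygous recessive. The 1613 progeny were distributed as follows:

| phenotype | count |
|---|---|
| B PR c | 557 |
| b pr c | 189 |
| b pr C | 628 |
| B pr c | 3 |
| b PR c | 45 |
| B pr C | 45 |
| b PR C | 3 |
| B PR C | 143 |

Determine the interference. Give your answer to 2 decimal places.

0.70

The two most frequent reciprocal classes, B PR c and b pr C, are the parental types, so the F1 was B PR c / b pr C.
The two rarest classes, B pr c and b PR C, are the double crossovers. Comparing them with the parentals, only the pr allele has switched, so pr is the middle locus and the order is b – pr – c.
b–pr: (90 + 6)/1613 = 0.0595; pr–c: (332 + 6)/1613 = 0.2095.
Expected DCO frequency = 0.0595 × 0.2095 ≈ 0.01247; observed = 6/1613 ≈ 0.00372.
Coefficient of coincidence = 0.00372/0.01247 ≈ 0.30; interference = 1 − 0.30 = 0.70.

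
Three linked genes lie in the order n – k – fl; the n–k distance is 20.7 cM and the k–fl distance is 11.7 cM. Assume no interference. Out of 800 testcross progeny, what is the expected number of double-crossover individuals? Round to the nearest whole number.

Map distances give recombination frequencies of 0.207 and 0.117 for the two intervals.
With no interference, expected double-crossover frequency = 0.207 × 0.117 = 0.02422.
Expected number = 0.02422 × 800 = 19.38 ≈ 19.

19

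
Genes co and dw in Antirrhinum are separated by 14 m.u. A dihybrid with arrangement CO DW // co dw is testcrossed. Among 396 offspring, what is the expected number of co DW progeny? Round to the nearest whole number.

28

A map distance of 14 m.u. corresponds to a recombination frequency of 0.140.
The F1 is CO DW / co dw, so co DW is a recombinant gamete class with expected frequency r/2 = 0.140/2 = 0.0700.
Expected number = 0.0700 × 396 = 27.72 ≈ 28.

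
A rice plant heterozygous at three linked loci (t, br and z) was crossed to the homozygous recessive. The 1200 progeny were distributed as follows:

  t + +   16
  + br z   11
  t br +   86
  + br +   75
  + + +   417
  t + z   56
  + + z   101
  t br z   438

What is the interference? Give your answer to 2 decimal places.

0.04

The two most frequent reciprocal classes, t br z and + + +, are the parental types, so the F1 was t br z / + + +.
The two rarest classes, + br z and t + +, are the double crossovers. Comparing them with the parentals, only the t allele has switched, so t is the middle locus and the order is z – t – br.
z–t: (187 + 27)/1200 = 0.1783; t–br: (131 + 27)/1200 = 0.1317.
Expected DCO frequency = 0.1783 × 0.1317 ≈ 0.02348; observed = 27/1200 ≈ 0.02250.
Coefficient of coincidence = 0.02250/0.02348 ≈ 0.96; interference = 1 − 0.96 = 0.04.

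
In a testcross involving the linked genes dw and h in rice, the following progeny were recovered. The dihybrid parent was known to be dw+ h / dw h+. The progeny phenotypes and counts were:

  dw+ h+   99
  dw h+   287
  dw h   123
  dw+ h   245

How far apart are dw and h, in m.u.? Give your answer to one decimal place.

The recombinant classes are dw+ h+ and dw h: 99 + 123 = 222.
Recombination frequency = 222/754 = 0.2944 ≈ 29.4%, i.e. 29.4 m.u.

29.4 m.u.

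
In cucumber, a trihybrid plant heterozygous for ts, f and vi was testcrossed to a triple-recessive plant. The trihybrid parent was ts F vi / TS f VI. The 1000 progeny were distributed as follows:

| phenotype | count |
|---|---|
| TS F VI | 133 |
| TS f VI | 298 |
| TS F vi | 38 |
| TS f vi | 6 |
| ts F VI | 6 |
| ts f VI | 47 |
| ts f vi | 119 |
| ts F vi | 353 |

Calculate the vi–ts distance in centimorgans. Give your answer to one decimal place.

9.7 centimorgans

The two rarest classes, ts F VI and TS f vi, are the double crossovers. Comparing them with the parentals, only the vi allele has switched, so vi is the middle locus and the order is f – vi – ts.
Crossovers in the vi–ts interval produce the single-crossover classes TS F vi and ts f VI (38 + 47 = 85) plus the double crossovers (12).
RF(vi–ts) = (85 + 12) / 1000 = 97/1000 = 0.0970 → 9.7 centimorgans.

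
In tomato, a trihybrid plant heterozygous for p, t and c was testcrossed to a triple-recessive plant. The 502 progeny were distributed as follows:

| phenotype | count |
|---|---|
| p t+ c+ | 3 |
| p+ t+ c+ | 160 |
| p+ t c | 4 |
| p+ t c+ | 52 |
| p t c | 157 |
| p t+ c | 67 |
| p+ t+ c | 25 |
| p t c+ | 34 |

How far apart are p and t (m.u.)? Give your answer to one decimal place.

The two most frequent reciprocal classes, p+ t+ c+ and p t c, are the parental types, so the F1 was p+ t+ c+ / p t c.
The two rarest classes, p t+ c+ and p+ t c, are the double crossovers. Comparing them with the parentals, only the p allele has switched, so p is the middle locus and the order is c – p – t.
Crossovers in the p–t interval produce the single-crossover classes p+ t c+ and p t+ c (52 + 67 = 119) plus the double crossovers (7).
RF(p–t) = (119 + 7) / 502 = 126/502 = 0.2510 → 25.1 m.u.

25.1 m.u.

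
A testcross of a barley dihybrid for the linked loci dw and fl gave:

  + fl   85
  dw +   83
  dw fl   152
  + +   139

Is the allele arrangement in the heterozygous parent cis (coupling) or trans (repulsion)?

The two most frequent classes are + + (139) and dw fl (152); these are the parental (non-recombinant) types.
So the F1 carried + + on one chromosome and dw fl on the other — the recessive alleles are on the same chromosome (cis / coupling).

cis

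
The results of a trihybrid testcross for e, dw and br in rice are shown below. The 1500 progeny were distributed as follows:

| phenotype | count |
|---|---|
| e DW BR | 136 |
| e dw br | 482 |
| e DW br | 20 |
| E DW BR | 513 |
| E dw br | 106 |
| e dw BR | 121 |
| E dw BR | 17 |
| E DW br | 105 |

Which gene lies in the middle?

The two most frequent reciprocal classes, e dw br and E DW BR, are the parental types, so the F1 was e dw br / E DW BR.
The two rarest classes, e DW br and E dw BR, are the double crossovers. Comparing them with the parentals, only the dw allele has switched, so dw is the middle locus and the order is e – dw – br.

dw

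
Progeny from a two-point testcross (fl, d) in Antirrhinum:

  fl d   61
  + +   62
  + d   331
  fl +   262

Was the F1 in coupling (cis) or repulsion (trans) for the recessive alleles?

The two most frequent classes are + d (331) and fl + (262); these are the parental (non-recombinant) types.
So the F1 carried + d on one chromosome and fl + on the other — the recessive alleles are on opposite chromosomes (trans / repulsion).

trans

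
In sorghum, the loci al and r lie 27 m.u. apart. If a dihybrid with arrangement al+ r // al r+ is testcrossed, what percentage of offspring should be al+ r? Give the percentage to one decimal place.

36.5%

A map distance of 27 m.u. corresponds to a recombination frequency of 0.270.
The F1 is al+ r / al r+, so al+ r is a parental gamete class with expected frequency (1 − r)/2 = 0.730/2 = 0.3650.
That is 0.3650 = 36.5% of the progeny.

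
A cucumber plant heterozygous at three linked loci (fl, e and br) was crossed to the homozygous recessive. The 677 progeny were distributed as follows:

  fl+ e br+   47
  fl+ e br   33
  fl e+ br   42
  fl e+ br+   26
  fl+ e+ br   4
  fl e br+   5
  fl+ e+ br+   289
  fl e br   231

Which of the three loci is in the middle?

br

The two most frequent reciprocal classes, fl+ e+ br+ and fl e br, are the parental types, so the F1 was fl+ e+ br+ / fl e br.
The two rarest classes, fl+ e+ br and fl e br+, are the double crossovers. Comparing them with the parentals, only the br allele has switched, so br is the middle locus and the order is fl – br – e.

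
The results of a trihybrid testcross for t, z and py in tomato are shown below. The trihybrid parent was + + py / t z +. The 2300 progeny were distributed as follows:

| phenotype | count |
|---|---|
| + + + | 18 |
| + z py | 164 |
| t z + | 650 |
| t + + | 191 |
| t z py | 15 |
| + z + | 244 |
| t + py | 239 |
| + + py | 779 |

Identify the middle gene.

py

The two rarest classes, + + + and t z py, are the double crossovers. Comparing them with the parentals, only the py allele has switched, so py is the middle locus and the order is z – py – t.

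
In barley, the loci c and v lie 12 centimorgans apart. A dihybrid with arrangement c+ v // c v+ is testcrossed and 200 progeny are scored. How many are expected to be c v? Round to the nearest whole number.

A map distance of 12 centimorgans corresponds to a recombination frequency of 0.120.
The F1 is c+ v / c v+, so c v is a recombinant gamete class with expected frequency r/2 = 0.120/2 = 0.0600.
Expected number = 0.0600 × 200 = 12.00 ≈ 12.

12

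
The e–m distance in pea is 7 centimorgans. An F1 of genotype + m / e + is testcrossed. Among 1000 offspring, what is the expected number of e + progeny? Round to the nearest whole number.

465

A map distance of 7 centimorgans corresponds to a recombination frequency of 0.070.
The F1 is + m / e +, so e + is a parental gamete class with expected frequency (1 − r)/2 = 0.930/2 = 0.4650.
Expected number = 0.4650 × 1000 = 465.00 ≈ 465.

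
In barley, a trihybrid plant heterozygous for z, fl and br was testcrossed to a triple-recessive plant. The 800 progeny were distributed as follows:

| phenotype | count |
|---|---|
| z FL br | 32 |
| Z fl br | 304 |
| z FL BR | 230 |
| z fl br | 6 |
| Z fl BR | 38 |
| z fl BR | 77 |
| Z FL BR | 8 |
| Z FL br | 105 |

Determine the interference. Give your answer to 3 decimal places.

0.320

The two most frequent reciprocal classes, Z fl br and z FL BR, are the parental types, so the F1 was Z fl br / z FL BR.
The two rarest classes, z fl br and Z FL BR, are the double crossovers. Comparing them with the parentals, only the z allele has switched, so z is the middle locus and the order is fl – z – br.
fl–z: (182 + 14)/800 = 0.2450; z–br: (70 + 14)/800 = 0.1050.
Expected DCO frequency = 0.2450 × 0.1050 ≈ 0.02572; observed = 14/800 ≈ 0.01750.
Coefficient of coincidence = 0.01750/0.02572 ≈ 0.680; interference = 1 − 0.680 = 0.320.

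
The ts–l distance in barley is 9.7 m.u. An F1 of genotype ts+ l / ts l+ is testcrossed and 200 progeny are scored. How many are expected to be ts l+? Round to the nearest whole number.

A map distance of 9.7 m.u. corresponds to a recombination frequency of 0.097.
The F1 is ts+ l / ts l+, so ts l+ is a parental gamete class with expected frequency (1 − r)/2 = 0.903/2 = 0.4515.
Expected number = 0.4515 × 200 = 90.30 ≈ 90.

90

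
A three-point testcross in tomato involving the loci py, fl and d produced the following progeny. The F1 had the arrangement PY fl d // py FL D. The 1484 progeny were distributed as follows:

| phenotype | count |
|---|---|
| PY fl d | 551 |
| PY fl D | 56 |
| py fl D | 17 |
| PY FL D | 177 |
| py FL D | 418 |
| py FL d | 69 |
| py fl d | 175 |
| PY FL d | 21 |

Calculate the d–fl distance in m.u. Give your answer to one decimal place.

11.0 m.u.

The two rarest classes, PY FL d and py fl D, are the double crossovers. Comparing them with the parentals, only the fl allele has switched, so fl is the middle locus and the order is d – fl – py.
Crossovers in the d–fl interval produce the single-crossover classes PY fl D and py FL d (56 + 69 = 125) plus the double crossovers (38).
RF(d–fl) = (125 + 38) / 1484 = 163/1484 = 0.1098 → 11.0 m.u.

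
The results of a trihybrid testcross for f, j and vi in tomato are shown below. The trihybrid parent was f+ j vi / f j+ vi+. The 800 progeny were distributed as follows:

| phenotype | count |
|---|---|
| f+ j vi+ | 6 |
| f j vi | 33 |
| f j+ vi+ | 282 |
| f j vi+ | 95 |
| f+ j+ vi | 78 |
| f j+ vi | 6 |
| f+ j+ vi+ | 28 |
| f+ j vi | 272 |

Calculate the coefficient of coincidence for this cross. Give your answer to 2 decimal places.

0.71

The two rarest classes, f+ j vi+ and f j+ vi, are the double crossovers. Comparing them with the parentals, only the vi allele has switched, so vi is the middle locus and the order is j – vi – f.
j–vi: (173 + 12)/800 = 0.2313; vi–f: (61 + 12)/800 = 0.0912.
Expected DCO frequency = 0.2313 × 0.0912 ≈ 0.02109; observed = 12/800 ≈ 0.01500.
Coefficient of coincidence = 0.01500/0.02109 ≈ 0.71.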